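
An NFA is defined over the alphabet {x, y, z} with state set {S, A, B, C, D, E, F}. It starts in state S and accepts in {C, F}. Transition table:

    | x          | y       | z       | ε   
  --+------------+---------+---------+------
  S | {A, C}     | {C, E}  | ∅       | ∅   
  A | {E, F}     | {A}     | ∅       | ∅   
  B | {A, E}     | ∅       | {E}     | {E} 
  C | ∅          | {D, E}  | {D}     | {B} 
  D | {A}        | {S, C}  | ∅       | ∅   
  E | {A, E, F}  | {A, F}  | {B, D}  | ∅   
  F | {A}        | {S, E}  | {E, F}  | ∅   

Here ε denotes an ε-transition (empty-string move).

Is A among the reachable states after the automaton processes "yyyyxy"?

Start in {S}.
Read 'y': S→{C, E}; union {C, E}; ε-closure = {B, C, E}.
Read 'y': B→∅, C→{D, E}, E→{A, F}; now {A, D, E, F}.
Read 'y': A→{A}, D→{S, C}, E→{A, F}, F→{S, E}; union {S, A, C, E, F}; ε-closure = {S, A, B, C, E, F}.
Read 'y': S→{C, E}, A→{A}, B→∅, C→{D, E}, E→{A, F}, F→{S, E}; union {S, A, C, D, E, F}; ε-closure = {S, A, B, C, D, E, F}.
Read 'x': S→{A, C}, A→{E, F}, B→{A, E}, C→∅, D→{A}, E→{A, E, F}, F→{A}; union {A, C, E, F}; ε-closure = {A, B, C, E, F}.
Read 'y': A→{A}, B→∅, C→{D, E}, E→{A, F}, F→{S, E}; now {S, A, D, E, F}.
State A is in {S, A, D, E, F}.

Yes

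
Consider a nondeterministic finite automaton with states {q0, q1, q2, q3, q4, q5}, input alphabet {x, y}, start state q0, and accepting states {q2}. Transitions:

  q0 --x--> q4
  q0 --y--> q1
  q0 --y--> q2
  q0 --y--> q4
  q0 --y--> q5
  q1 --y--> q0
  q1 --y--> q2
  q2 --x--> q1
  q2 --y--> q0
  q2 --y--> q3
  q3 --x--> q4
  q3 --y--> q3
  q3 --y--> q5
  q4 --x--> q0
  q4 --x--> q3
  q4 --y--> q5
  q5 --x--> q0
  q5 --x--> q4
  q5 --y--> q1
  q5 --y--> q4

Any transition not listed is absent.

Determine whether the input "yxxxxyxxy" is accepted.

Yes

Start in {q0}.
Read 'y': {q0} → {q1, q2, q4, q5}.
Read 'x': {q1, q2, q4, q5} → {q0, q1, q3, q4}.
Read 'x': {q0, q1, q3, q4} → {q0, q3, q4}.
Read 'x': {q0, q3, q4} → {q0, q3, q4}.
Read 'x': {q0, q3, q4} → {q0, q3, q4}.
Read 'y': {q0, q3, q4} → {q1, q2, q3, q4, q5}.
Read 'x': {q1, q2, q3, q4, q5} → {q0, q1, q3, q4}.
Read 'x': {q0, q1, q3, q4} → {q0, q3, q4}.
Read 'y': {q0, q3, q4} → {q1, q2, q3, q4, q5}.
The final set {q1, q2, q3, q4, q5} contains the accepting state q2.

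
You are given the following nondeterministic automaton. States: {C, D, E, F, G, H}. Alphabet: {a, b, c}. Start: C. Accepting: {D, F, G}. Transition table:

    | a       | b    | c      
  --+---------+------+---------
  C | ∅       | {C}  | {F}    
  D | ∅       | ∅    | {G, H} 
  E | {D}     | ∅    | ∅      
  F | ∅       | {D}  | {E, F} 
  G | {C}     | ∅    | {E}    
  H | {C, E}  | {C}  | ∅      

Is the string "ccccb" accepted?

Start in {C}.
Read 'c': C→{F}; now {F}.
Read 'c': F→{E, F}; now {E, F}.
Read 'c': E→∅, F→{E, F}; now {E, F}.
Read 'c': E→∅, F→{E, F}; now {E, F}.
Read 'b': E→∅, F→{D}; now {D}.
The final set {D} contains the accepting state D.

Yes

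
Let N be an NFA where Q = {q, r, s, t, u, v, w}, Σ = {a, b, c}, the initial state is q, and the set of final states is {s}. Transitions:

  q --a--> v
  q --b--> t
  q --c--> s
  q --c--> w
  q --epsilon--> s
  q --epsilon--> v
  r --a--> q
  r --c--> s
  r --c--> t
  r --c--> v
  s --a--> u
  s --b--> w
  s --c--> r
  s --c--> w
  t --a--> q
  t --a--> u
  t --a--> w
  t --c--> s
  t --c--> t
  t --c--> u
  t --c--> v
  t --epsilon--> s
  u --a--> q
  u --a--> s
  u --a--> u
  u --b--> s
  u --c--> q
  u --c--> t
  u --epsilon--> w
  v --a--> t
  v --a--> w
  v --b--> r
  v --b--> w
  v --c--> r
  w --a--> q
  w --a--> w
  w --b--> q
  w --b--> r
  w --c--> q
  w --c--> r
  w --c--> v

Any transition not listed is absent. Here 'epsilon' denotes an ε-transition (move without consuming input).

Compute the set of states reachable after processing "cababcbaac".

Start: ε-closure({q}) = {q, s, v}.
Read 'c': {q, s, v} → {r, s, w}.
Read 'a': {r, s, w} → {q, s, u, v, w}.
Read 'b': {q, s, u, v, w} → {q, r, s, t, v, w}.
Read 'a': {q, r, s, t, v, w} → {q, s, t, u, v, w}.
Read 'b': {q, s, t, u, v, w} → {q, r, s, t, v, w}.
Read 'c': {q, r, s, t, v, w} → {q, r, s, t, u, v, w}.
Read 'b': {q, r, s, t, u, v, w} → {q, r, s, t, v, w}.
Read 'a': {q, r, s, t, v, w} → {q, s, t, u, v, w}.
Read 'a': {q, s, t, u, v, w} → {q, s, t, u, v, w}.
Read 'c': {q, s, t, u, v, w} → {q, r, s, t, u, v, w}.

{q, r, s, t, u, v, w}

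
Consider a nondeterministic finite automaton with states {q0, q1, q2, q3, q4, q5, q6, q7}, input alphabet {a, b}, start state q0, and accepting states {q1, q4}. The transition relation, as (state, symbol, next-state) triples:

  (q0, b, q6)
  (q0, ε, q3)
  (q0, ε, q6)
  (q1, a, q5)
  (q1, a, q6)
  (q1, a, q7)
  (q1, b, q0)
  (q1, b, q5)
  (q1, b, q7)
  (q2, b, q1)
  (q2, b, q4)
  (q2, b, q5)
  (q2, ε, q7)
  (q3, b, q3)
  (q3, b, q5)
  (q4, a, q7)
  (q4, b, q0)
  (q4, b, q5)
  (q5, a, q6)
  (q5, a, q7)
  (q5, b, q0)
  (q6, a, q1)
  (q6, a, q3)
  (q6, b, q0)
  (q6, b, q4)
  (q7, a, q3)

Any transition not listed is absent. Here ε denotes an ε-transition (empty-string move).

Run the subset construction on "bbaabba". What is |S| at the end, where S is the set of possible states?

Start: ε-closure({q0}) = {q0, q3, q6}.
Read 'b': {q0, q3, q6} → {q0, q3, q4, q5, q6}.
Read 'b': {q0, q3, q4, q5, q6} → {q0, q3, q4, q5, q6}.
Read 'a': {q0, q3, q4, q5, q6} → {q1, q3, q6, q7}.
Read 'a': {q1, q3, q6, q7} → {q1, q3, q5, q6, q7}.
Read 'b': {q1, q3, q5, q6, q7} → {q0, q3, q4, q5, q6, q7}.
Read 'b': {q0, q3, q4, q5, q6, q7} → {q0, q3, q4, q5, q6}.
Read 'a': {q0, q3, q4, q5, q6} → {q1, q3, q6, q7}.
That set has 4 states.

4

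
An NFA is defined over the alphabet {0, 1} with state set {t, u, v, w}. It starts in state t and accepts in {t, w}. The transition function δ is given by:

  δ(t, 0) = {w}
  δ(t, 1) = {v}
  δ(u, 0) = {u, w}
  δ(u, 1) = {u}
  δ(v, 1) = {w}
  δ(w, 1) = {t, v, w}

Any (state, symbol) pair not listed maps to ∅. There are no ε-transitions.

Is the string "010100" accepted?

Start in {t}.
Read '0': {t} → {w}.
Read '1': {w} → {t, v, w}.
Read '0': {t, v, w} → {w}.
Read '1': {w} → {t, v, w}.
Read '0': {t, v, w} → {w}.
Read '0': {w} → ∅.
The final set ∅ contains no accepting state.

No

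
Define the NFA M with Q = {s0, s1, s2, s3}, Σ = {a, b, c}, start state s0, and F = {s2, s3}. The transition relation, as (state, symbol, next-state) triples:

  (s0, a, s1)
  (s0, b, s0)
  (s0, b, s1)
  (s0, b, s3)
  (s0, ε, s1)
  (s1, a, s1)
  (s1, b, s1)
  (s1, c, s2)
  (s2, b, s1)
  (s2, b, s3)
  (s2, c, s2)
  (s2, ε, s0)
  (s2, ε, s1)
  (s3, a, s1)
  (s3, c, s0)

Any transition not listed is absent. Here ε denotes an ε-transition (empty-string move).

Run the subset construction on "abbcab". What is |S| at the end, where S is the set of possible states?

1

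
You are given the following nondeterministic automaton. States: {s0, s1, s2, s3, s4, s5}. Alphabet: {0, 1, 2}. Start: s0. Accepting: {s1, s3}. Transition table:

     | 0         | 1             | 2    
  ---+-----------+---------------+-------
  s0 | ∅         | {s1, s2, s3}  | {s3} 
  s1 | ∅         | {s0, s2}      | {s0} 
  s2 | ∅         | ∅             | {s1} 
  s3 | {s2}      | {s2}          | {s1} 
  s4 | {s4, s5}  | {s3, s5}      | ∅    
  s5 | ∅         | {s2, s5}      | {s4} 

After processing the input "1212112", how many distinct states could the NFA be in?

Start in {s0}.
Read '1': {s0} → {s1, s2, s3}.
Read '2': {s1, s2, s3} → {s0, s1}.
Read '1': {s0, s1} → {s0, s1, s2, s3}.
Read '2': {s0, s1, s2, s3} → {s0, s1, s3}.
Read '1': {s0, s1, s3} → {s0, s1, s2, s3}.
Read '1': {s0, s1, s2, s3} → {s0, s1, s2, s3}.
Read '2': {s0, s1, s2, s3} → {s0, s1, s3}.
That set has 3 states.

3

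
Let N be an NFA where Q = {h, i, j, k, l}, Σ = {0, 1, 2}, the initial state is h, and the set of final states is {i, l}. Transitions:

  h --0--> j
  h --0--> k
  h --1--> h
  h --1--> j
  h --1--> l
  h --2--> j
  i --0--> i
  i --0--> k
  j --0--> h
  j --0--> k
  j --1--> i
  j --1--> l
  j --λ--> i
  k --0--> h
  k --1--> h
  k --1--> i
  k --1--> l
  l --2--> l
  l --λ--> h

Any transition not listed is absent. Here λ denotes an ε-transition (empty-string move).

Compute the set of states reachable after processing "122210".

{h, i, j, k}

Start in {h}.
Read '1': h→{h, j, l}; union {h, j, l}; ε-closure = {h, i, j, l}.
Read '2': h→{j}, i→∅, j→∅, l→{l}; union {j, l}; ε-closure = {h, i, j, l}.
Read '2': h→{j}, i→∅, j→∅, l→{l}; union {j, l}; ε-closure = {h, i, j, l}.
Read '2': h→{j}, i→∅, j→∅, l→{l}; union {j, l}; ε-closure = {h, i, j, l}.
Read '1': h→{h, j, l}, i→∅, j→{i, l}, l→∅; now {h, i, j, l}.
Read '0': h→{j, k}, i→{i, k}, j→{h, k}, l→∅; now {h, i, j, k}.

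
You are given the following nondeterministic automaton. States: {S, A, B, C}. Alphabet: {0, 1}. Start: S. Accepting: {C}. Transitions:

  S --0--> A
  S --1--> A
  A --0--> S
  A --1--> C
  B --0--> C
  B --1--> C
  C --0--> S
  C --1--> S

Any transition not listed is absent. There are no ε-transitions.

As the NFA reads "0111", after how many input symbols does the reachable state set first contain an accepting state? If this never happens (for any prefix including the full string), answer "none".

2

Start in {S}.
Read '0': {S} → {A}.
Read '1': {A} → {C}.
None of the earlier sets intersect F, but {C} does.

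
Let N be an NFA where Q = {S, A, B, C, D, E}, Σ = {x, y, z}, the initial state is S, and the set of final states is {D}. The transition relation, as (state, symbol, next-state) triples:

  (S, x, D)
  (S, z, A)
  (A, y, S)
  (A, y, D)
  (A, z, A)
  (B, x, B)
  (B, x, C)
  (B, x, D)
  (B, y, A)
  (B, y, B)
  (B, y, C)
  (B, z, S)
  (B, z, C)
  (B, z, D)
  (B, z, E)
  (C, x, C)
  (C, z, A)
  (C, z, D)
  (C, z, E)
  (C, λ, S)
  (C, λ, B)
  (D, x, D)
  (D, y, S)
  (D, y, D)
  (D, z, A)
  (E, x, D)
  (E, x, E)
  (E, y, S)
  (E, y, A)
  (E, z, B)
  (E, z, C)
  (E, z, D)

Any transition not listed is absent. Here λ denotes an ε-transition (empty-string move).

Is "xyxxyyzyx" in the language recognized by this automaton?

Start in {S}.
Read 'x': S→{D}; now {D}.
Read 'y': D→{S, D}; now {S, D}.
Read 'x': S→{D}, D→{D}; now {D}.
Read 'x': D→{D}; now {D}.
Read 'y': D→{S, D}; now {S, D}.
Read 'y': S→∅, D→{S, D}; now {S, D}.
Read 'z': S→{A}, D→{A}; now {A}.
Read 'y': A→{S, D}; now {S, D}.
Read 'x': S→{D}, D→{D}; now {D}.
The final set {D} contains the accepting state D.

Yes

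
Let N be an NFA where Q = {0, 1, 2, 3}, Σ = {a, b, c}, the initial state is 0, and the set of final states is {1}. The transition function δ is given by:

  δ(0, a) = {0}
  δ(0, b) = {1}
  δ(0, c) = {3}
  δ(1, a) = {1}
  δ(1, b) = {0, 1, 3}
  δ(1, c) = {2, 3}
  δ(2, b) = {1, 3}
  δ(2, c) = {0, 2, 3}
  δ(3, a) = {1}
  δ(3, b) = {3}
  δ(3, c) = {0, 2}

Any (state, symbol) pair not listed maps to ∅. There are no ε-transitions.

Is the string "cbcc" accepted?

Start in {0}.
Read 'c': 0→{3}; now {3}.
Read 'b': 3→{3}; now {3}.
Read 'c': 3→{0, 2}; now {0, 2}.
Read 'c': 0→{3}, 2→{0, 2, 3}; now {0, 2, 3}.
The final set {0, 2, 3} contains no accepting state.

No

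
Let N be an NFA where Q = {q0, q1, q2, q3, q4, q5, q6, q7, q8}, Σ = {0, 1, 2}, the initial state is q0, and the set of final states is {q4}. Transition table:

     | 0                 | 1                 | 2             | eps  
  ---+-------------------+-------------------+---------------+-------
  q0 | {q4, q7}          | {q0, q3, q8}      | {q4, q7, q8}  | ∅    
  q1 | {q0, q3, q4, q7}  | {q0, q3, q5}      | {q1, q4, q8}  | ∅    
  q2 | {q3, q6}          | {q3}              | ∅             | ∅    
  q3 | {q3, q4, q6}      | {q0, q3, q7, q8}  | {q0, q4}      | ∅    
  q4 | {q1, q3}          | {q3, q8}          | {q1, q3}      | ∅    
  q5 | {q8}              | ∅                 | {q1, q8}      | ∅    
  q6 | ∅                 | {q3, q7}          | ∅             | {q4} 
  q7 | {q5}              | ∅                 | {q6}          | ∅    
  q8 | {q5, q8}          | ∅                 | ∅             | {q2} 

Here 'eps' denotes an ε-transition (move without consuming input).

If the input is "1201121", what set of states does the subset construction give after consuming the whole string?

Start in {q0}.
Read '1': {q0} → {q0, q2, q3, q8}.
Read '2': {q0, q2, q3, q8} → {q0, q2, q4, q7, q8}.
Read '0': {q0, q2, q4, q7, q8} → {q1, q2, q3, q4, q5, q6, q7, q8}.
Read '1': {q1, q2, q3, q4, q5, q6, q7, q8} → {q0, q2, q3, q5, q7, q8}.
Read '1': {q0, q2, q3, q5, q7, q8} → {q0, q2, q3, q7, q8}.
Read '2': {q0, q2, q3, q7, q8} → {q0, q2, q4, q6, q7, q8}.
Read '1': {q0, q2, q4, q6, q7, q8} → {q0, q2, q3, q7, q8}.

{q0, q2, q3, q7, q8}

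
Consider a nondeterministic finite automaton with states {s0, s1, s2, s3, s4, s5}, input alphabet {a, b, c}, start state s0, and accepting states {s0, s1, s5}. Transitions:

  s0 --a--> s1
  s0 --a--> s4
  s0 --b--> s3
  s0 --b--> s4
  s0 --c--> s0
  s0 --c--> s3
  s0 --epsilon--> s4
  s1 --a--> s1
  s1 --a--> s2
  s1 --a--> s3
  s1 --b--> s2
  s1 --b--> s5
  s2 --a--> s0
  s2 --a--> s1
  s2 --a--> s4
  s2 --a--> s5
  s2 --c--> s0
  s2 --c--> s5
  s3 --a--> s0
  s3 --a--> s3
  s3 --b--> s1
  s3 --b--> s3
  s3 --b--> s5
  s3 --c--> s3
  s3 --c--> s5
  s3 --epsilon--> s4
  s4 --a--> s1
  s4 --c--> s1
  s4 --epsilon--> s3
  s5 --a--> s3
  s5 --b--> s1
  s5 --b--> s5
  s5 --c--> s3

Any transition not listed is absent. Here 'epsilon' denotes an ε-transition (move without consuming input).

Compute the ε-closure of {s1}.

Begin with {s1}.
No ε-moves leave this set, so the closure equals the set itself.

{s1}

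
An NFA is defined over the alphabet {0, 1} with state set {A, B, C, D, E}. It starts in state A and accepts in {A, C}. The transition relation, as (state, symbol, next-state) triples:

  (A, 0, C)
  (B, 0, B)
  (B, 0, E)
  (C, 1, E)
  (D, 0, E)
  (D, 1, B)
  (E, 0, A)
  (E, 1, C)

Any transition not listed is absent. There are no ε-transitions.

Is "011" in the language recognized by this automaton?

Start in {A}.
Read '0': {A} → {C}.
Read '1': {C} → {E}.
Read '1': {E} → {C}.
The final set {C} contains the accepting state C.

Yes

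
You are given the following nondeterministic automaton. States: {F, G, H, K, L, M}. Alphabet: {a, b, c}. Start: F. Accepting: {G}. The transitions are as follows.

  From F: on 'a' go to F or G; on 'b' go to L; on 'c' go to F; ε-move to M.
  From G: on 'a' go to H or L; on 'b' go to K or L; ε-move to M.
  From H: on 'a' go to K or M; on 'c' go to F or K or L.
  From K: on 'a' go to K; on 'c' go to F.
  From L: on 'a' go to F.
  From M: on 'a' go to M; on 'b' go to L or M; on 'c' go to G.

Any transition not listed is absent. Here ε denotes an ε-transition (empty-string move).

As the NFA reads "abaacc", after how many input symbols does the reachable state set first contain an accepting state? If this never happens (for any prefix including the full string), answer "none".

1

Start: ε-closure({F}) = {F, M}.
Read 'a': F→{F, G}, M→{M}; now {F, G, M}.
None of the earlier sets intersect F, but {F, G, M} does.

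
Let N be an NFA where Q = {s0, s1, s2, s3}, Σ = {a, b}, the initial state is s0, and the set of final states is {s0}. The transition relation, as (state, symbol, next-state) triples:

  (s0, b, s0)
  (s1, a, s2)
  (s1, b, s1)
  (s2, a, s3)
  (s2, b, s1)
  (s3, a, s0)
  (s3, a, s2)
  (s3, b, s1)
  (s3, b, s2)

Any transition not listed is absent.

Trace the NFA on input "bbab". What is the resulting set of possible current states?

Start in {s0}.
Read 'b': s0→{s0}; now {s0}.
Read 'b': s0→{s0}; now {s0}.
Read 'a': s0→∅; now ∅.
The set is empty and remains empty for the remaining 1 symbol.

∅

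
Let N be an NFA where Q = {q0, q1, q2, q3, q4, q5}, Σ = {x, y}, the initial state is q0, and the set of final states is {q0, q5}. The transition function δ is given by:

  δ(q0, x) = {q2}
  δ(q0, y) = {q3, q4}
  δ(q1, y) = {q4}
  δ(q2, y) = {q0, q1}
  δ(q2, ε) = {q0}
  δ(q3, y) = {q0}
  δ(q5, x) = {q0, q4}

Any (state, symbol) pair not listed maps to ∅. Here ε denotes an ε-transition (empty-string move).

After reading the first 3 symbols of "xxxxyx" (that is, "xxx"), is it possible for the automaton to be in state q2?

Yes

Start in {q0}.
Read 'x': q0→{q2}; union {q2}; ε-closure = {q0, q2}.
Read 'x': q0→{q2}, q2→∅; union {q2}; ε-closure = {q0, q2}.
Read 'x': q0→{q2}, q2→∅; union {q2}; ε-closure = {q0, q2}.
State q2 is in {q0, q2}.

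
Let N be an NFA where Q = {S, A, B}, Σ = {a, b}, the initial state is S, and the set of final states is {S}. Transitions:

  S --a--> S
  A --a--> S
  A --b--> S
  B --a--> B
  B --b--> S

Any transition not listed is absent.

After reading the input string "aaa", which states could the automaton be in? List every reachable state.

Start in {S}.
Read 'a': {S} → {S}.
Read 'a': {S} → {S}.
Read 'a': {S} → {S}.

{S}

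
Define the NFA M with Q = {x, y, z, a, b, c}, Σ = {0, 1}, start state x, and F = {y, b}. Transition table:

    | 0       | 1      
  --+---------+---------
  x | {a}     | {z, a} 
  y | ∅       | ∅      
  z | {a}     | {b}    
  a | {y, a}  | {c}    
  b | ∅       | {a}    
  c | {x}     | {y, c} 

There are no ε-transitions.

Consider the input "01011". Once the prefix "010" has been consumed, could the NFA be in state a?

Start in {x}.
Read '0': x→{a}; now {a}.
Read '1': a→{c}; now {c}.
Read '0': c→{x}; now {x}.
State a is not in {x}.

No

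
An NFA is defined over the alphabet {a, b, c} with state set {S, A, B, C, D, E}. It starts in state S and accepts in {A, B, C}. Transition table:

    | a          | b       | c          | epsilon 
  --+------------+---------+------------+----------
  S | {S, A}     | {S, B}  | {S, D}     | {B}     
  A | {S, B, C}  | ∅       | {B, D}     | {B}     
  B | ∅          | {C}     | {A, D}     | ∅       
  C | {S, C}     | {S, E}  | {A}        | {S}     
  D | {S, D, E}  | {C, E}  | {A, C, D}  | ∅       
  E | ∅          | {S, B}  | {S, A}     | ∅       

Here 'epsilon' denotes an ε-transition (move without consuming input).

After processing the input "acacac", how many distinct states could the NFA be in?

5

Start: ε-closure({S}) = {S, B}.
Read 'a': S→{S, A}, B→∅; union {S, A}; ε-closure = {S, A, B}.
Read 'c': S→{S, D}, A→{B, D}, B→{A, D}; now {S, A, B, D}.
Read 'a': S→{S, A}, A→{S, B, C}, B→∅, D→{S, D, E}; now {S, A, B, C, D, E}.
Read 'c': S→{S, D}, A→{B, D}, B→{A, D}, C→{A}, D→{A, C, D}, E→{S, A}; now {S, A, B, C, D}.
Read 'a': S→{S, A}, A→{S, B, C}, B→∅, C→{S, C}, D→{S, D, E}; now {S, A, B, C, D, E}.
Read 'c': S→{S, D}, A→{B, D}, B→{A, D}, C→{A}, D→{A, C, D}, E→{S, A}; now {S, A, B, C, D}.
That set has 5 states.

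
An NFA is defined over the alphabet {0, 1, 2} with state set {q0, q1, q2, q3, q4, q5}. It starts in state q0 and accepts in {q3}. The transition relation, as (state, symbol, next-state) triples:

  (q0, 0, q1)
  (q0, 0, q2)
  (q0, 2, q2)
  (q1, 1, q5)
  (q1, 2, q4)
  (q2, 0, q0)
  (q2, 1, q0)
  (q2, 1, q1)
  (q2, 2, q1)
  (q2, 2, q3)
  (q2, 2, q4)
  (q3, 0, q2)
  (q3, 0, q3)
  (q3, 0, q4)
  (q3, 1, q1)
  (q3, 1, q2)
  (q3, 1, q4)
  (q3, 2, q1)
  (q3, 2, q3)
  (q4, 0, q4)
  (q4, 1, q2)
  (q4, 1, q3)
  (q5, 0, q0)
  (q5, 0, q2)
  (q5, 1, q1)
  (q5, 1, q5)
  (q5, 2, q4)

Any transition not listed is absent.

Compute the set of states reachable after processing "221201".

{q0, q1, q2, q3, q4}

Start in {q0}.
Read '2': {q0} → {q2}.
Read '2': {q2} → {q1, q3, q4}.
Read '1': {q1, q3, q4} → {q1, q2, q3, q4, q5}.
Read '2': {q1, q2, q3, q4, q5} → {q1, q3, q4}.
Read '0': {q1, q3, q4} → {q2, q3, q4}.
Read '1': {q2, q3, q4} → {q0, q1, q2, q3, q4}.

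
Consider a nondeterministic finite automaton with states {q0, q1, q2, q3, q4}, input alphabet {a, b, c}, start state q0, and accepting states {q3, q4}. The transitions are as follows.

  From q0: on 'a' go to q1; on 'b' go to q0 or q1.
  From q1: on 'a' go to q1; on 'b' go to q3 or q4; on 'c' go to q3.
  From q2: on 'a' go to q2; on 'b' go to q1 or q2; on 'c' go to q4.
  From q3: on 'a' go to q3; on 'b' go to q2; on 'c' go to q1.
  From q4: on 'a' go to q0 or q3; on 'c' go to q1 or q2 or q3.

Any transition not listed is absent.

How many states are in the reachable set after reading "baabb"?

1

Start in {q0}.
Read 'b': q0→{q0, q1}; now {q0, q1}.
Read 'a': q0→{q1}, q1→{q1}; now {q1}.
Read 'a': q1→{q1}; now {q1}.
Read 'b': q1→{q3, q4}; now {q3, q4}.
Read 'b': q3→{q2}, q4→∅; now {q2}.
That set has 1 state.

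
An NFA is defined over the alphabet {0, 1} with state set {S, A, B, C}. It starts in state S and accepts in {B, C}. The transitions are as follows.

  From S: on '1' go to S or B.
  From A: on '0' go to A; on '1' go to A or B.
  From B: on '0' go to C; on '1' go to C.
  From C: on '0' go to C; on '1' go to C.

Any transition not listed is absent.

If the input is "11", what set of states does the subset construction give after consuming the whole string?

Start in {S}.
Read '1': {S} → {S, B}.
Read '1': {S, B} → {S, B, C}.

{S, B, C}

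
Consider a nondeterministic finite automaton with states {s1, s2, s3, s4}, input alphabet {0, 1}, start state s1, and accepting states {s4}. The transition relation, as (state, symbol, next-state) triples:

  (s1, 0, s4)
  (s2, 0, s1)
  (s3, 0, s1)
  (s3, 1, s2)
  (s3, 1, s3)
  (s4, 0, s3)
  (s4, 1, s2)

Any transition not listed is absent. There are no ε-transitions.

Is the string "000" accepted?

Start in {s1}.
Read '0': s1→{s4}; now {s4}.
Read '0': s4→{s3}; now {s3}.
Read '0': s3→{s1}; now {s1}.
The final set {s1} contains no accepting state.

No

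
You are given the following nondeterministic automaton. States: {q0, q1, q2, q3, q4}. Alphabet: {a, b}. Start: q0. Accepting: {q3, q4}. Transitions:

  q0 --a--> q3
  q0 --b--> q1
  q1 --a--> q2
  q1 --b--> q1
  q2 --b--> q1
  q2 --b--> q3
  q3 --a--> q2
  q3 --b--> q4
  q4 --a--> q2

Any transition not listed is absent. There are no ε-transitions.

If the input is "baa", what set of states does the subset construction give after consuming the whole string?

Start in {q0}.
Read 'b': q0→{q1}; now {q1}.
Read 'a': q1→{q2}; now {q2}.
Read 'a': q2→∅; now ∅.

∅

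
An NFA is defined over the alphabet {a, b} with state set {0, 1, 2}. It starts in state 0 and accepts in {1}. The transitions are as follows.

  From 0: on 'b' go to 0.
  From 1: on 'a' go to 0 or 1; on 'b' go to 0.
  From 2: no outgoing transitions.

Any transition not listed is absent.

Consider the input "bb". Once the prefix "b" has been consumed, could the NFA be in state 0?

Yes

Start in {0}.
Read 'b': 0→{0}; now {0}.
State 0 is in {0}.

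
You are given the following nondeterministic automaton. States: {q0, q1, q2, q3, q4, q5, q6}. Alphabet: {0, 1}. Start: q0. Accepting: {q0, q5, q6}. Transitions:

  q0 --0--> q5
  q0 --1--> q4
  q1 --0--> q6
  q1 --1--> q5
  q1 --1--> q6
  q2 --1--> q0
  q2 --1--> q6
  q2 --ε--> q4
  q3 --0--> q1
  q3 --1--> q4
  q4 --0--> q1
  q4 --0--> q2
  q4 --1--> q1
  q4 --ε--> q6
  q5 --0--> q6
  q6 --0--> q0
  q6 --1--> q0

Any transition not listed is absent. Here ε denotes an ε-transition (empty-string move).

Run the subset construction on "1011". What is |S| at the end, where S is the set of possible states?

Start in {q0}.
Read '1': {q0} → {q4, q6}.
Read '0': {q4, q6} → {q0, q1, q2, q4, q6}.
Read '1': {q0, q1, q2, q4, q6} → {q0, q1, q4, q5, q6}.
Read '1': {q0, q1, q4, q5, q6} → {q0, q1, q4, q5, q6}.
That set has 5 states.

5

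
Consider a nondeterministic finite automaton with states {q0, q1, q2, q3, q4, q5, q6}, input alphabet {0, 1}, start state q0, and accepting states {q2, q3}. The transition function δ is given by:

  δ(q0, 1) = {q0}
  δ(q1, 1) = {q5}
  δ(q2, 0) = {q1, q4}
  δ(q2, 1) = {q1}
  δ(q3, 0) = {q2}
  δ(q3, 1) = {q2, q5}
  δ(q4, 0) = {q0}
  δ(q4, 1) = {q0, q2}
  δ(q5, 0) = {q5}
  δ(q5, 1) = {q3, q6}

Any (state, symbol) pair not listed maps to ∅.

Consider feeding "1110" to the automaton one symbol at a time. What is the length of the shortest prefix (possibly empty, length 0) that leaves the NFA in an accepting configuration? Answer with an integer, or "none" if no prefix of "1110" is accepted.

none

Start in {q0}.
Read '1': {q0} → {q0}.
Read '1': {q0} → {q0}.
Read '1': {q0} → {q0}.
Read '0': {q0} → ∅.
No reachable set along the way intersects F.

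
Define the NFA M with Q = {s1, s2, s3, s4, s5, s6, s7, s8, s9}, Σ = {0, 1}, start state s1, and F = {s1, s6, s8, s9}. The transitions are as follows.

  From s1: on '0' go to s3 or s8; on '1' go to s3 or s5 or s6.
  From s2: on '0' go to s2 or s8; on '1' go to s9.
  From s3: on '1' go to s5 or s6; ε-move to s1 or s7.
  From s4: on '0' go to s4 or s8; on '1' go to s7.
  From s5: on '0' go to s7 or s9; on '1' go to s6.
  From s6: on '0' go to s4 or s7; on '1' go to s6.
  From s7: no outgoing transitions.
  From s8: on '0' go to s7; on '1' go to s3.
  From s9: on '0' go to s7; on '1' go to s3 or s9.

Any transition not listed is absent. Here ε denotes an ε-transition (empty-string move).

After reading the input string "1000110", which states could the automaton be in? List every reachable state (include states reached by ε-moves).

{s1, s3, s4, s7, s8, s9}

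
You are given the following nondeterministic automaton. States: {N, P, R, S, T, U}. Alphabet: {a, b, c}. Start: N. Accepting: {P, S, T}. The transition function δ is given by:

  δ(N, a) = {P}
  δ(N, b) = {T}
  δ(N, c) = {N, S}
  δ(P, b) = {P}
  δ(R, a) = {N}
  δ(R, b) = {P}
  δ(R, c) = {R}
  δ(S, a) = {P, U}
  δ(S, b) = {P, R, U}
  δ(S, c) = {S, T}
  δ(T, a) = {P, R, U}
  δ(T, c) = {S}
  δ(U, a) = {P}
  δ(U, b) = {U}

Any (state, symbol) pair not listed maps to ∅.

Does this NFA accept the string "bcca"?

Yes

Start in {N}.
Read 'b': {N} → {T}.
Read 'c': {T} → {S}.
Read 'c': {S} → {S, T}.
Read 'a': {S, T} → {P, R, U}.
The final set {P, R, U} contains the accepting state P.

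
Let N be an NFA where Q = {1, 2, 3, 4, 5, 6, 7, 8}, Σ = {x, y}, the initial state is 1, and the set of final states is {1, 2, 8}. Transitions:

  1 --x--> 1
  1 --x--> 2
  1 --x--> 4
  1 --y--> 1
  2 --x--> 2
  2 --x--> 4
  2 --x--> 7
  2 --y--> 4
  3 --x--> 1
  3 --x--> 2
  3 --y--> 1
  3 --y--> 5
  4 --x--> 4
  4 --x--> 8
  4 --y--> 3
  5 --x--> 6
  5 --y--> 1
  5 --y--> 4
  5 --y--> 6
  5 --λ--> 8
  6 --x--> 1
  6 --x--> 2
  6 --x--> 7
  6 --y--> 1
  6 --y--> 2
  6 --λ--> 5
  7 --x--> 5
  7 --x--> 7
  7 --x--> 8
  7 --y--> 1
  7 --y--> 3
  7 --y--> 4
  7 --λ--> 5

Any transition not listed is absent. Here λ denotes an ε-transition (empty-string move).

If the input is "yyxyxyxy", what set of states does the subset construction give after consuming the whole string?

{1, 3, 4}

Start in {1}.
Read 'y': 1→{1}; now {1}.
Read 'y': 1→{1}; now {1}.
Read 'x': 1→{1, 2, 4}; now {1, 2, 4}.
Read 'y': 1→{1}, 2→{4}, 4→{3}; now {1, 3, 4}.
Read 'x': 1→{1, 2, 4}, 3→{1, 2}, 4→{4, 8}; now {1, 2, 4, 8}.
Read 'y': 1→{1}, 2→{4}, 4→{3}, 8→∅; now {1, 3, 4}.
Read 'x': 1→{1, 2, 4}, 3→{1, 2}, 4→{4, 8}; now {1, 2, 4, 8}.
Read 'y': 1→{1}, 2→{4}, 4→{3}, 8→∅; now {1, 3, 4}.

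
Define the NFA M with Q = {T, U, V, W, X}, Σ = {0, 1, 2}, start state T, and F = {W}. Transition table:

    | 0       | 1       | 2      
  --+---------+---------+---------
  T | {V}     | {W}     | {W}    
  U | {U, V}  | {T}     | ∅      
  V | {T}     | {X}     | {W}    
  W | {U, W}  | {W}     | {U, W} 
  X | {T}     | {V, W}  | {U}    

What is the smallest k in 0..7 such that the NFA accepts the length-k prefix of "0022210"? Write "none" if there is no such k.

3

Start in {T}.
Read '0': T→{V}; now {V}.
Read '0': V→{T}; now {T}.
Read '2': T→{W}; now {W}.
None of the earlier sets intersect F, but {W} does.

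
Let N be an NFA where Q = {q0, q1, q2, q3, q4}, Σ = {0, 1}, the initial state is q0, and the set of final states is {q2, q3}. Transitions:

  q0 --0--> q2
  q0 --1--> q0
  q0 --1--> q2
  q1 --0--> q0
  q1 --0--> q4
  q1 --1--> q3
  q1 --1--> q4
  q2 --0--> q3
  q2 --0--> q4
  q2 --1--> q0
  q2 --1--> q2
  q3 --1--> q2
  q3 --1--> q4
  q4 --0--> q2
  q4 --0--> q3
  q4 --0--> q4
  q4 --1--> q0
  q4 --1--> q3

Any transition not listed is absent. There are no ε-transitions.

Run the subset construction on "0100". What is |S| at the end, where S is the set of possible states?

Start in {q0}.
Read '0': q0→{q2}; now {q2}.
Read '1': q2→{q0, q2}; now {q0, q2}.
Read '0': q0→{q2}, q2→{q3, q4}; now {q2, q3, q4}.
Read '0': q2→{q3, q4}, q3→∅, q4→{q2, q3, q4}; now {q2, q3, q4}.
That set has 3 states.

3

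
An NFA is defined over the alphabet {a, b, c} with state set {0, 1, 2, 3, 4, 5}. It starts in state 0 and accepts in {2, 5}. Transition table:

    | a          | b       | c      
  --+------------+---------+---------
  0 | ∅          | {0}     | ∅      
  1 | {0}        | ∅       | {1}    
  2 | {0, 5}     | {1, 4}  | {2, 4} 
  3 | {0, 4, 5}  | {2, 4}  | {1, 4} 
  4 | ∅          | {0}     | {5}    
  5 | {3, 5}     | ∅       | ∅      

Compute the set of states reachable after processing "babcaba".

Start in {0}.
Read 'b': 0→{0}; now {0}.
Read 'a': 0→∅; now ∅.
The set is empty and remains empty for the remaining 5 symbols.

∅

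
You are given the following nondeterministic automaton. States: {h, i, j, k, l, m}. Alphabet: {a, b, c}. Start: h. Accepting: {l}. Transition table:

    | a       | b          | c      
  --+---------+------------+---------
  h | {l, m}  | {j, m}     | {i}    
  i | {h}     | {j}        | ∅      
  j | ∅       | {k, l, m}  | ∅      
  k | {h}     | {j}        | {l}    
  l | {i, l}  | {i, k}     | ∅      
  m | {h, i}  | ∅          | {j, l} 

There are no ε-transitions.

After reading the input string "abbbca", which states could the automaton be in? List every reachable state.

Start in {h}.
Read 'a': h→{l, m}; now {l, m}.
Read 'b': l→{i, k}, m→∅; now {i, k}.
Read 'b': i→{j}, k→{j}; now {j}.
Read 'b': j→{k, l, m}; now {k, l, m}.
Read 'c': k→{l}, l→∅, m→{j, l}; now {j, l}.
Read 'a': j→∅, l→{i, l}; now {i, l}.

{i, l}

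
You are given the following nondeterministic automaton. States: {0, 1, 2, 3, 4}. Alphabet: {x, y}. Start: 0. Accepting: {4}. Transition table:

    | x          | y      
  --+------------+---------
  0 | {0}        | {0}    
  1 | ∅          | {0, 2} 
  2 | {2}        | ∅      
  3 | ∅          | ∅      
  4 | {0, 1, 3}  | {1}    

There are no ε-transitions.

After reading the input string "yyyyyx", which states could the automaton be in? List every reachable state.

{0}

Start in {0}.
Read 'y': {0} → {0}.
Read 'y': {0} → {0}.
Read 'y': {0} → {0}.
Read 'y': {0} → {0}.
Read 'y': {0} → {0}.
Read 'x': {0} → {0}.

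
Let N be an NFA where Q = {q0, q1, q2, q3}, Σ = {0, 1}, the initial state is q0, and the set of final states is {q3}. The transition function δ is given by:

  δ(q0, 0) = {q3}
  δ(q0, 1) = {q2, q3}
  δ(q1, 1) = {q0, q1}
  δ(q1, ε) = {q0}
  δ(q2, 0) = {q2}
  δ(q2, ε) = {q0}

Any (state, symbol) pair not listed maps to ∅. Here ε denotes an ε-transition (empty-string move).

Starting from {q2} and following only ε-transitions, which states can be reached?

{q0, q2}

Begin with {q2}.
ε-move q2 → q0; add q0.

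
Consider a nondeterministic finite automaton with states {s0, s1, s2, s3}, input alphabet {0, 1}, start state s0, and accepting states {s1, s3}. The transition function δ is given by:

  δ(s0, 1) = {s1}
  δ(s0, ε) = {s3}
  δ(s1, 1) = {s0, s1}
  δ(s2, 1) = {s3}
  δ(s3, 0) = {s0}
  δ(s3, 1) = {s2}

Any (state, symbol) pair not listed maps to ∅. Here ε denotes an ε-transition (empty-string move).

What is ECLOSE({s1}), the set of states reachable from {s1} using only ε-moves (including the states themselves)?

Begin with {s1}.
No ε-moves leave this set, so the closure equals the set itself.

{s1}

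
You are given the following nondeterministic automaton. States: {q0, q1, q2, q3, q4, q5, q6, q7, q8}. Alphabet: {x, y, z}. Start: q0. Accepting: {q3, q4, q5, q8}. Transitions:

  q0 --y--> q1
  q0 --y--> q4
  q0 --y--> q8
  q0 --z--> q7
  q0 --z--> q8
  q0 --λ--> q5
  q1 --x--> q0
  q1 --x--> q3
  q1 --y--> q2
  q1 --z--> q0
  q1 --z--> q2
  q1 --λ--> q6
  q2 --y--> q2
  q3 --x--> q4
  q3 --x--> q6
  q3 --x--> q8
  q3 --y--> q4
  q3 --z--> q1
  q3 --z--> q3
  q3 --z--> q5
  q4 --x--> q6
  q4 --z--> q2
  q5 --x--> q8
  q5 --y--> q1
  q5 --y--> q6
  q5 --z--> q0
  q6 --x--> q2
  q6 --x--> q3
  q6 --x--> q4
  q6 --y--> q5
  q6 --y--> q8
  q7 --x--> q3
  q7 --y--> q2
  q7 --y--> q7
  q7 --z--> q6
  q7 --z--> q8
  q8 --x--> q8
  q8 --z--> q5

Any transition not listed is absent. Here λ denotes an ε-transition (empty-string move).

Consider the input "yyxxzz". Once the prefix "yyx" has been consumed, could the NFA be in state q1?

No

Start: ε-closure({q0}) = {q0, q5}.
Read 'y': q0→{q1, q4, q8}, q5→{q1, q6}; now {q1, q4, q6, q8}.
Read 'y': q1→{q2}, q4→∅, q6→{q5, q8}, q8→∅; now {q2, q5, q8}.
Read 'x': q2→∅, q5→{q8}, q8→{q8}; now {q8}.
State q1 is not in {q8}.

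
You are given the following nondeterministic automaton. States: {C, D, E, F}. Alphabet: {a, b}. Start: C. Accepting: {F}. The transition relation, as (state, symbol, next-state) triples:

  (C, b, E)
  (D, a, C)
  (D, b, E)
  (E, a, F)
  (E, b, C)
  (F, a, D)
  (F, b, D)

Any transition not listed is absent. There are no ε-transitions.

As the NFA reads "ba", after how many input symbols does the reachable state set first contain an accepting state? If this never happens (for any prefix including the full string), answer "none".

2

Start in {C}.
Read 'b': C→{E}; now {E}.
Read 'a': E→{F}; now {F}.
None of the earlier sets intersect F, but {F} does.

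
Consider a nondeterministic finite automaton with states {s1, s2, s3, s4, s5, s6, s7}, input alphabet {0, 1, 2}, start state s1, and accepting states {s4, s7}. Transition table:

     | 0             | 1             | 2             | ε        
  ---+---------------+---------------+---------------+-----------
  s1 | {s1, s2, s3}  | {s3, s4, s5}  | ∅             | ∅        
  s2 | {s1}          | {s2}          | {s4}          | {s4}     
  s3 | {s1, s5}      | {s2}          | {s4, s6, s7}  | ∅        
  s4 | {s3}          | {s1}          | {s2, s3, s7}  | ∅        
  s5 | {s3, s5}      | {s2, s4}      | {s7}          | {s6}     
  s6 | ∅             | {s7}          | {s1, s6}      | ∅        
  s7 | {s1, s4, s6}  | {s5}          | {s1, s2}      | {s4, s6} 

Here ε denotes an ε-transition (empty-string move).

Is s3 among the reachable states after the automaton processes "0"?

Start in {s1}.
Read '0': {s1} → {s1, s2, s3, s4}.
State s3 is in {s1, s2, s3, s4}.

Yes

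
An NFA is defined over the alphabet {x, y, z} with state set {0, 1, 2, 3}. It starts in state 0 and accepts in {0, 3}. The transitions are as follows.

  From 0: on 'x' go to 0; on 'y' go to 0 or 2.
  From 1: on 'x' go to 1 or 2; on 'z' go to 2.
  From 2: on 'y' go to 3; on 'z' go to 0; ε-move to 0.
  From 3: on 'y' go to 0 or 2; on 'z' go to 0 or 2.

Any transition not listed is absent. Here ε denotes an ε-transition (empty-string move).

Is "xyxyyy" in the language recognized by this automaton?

Start in {0}.
Read 'x': 0→{0}; now {0}.
Read 'y': 0→{0, 2}; now {0, 2}.
Read 'x': 0→{0}, 2→∅; now {0}.
Read 'y': 0→{0, 2}; now {0, 2}.
Read 'y': 0→{0, 2}, 2→{3}; now {0, 2, 3}.
Read 'y': 0→{0, 2}, 2→{3}, 3→{0, 2}; now {0, 2, 3}.
The final set {0, 2, 3} contains the accepting states 0, 3.

Yes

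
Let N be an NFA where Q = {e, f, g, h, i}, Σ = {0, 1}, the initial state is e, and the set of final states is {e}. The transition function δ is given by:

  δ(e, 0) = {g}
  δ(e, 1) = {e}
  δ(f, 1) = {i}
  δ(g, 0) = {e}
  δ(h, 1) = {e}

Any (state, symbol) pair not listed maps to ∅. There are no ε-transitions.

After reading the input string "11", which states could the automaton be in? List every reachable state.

Start in {e}.
Read '1': e→{e}; now {e}.
Read '1': e→{e}; now {e}.

{e}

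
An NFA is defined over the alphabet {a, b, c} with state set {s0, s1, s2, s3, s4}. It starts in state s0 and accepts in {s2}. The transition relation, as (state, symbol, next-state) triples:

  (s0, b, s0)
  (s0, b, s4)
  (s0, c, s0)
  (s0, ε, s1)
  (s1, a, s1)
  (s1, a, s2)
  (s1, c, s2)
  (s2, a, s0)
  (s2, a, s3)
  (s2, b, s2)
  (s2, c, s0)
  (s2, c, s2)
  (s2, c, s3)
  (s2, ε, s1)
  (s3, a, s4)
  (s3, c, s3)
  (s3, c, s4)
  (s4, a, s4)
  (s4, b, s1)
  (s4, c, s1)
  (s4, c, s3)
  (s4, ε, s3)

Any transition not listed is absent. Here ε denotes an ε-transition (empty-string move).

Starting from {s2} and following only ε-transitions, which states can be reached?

Begin with {s2}.
ε-move s2 → s1; add s1.

{s1, s2}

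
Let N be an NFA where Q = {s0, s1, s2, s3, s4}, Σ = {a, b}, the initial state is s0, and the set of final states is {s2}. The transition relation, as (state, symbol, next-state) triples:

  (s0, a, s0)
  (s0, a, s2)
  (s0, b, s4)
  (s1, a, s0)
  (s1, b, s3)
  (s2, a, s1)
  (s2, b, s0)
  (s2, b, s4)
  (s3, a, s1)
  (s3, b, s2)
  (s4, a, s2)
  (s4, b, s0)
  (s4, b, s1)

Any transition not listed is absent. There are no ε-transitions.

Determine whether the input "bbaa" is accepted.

Yes

Start in {s0}.
Read 'b': {s0} → {s4}.
Read 'b': {s4} → {s0, s1}.
Read 'a': {s0, s1} → {s0, s2}.
Read 'a': {s0, s2} → {s0, s1, s2}.
The final set {s0, s1, s2} contains the accepting state s2.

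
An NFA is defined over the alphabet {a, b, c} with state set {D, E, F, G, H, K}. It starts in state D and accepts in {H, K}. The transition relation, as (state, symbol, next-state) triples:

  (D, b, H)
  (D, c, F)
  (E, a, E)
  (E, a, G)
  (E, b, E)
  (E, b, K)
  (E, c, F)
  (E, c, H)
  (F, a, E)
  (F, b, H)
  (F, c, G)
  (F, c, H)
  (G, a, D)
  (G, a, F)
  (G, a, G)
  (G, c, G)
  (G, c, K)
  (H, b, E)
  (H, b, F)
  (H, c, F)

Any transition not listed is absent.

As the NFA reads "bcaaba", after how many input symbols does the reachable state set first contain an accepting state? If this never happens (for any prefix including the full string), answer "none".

Start in {D}.
Read 'b': D→{H}; now {H}.
None of the earlier sets intersect F, but {H} does.

1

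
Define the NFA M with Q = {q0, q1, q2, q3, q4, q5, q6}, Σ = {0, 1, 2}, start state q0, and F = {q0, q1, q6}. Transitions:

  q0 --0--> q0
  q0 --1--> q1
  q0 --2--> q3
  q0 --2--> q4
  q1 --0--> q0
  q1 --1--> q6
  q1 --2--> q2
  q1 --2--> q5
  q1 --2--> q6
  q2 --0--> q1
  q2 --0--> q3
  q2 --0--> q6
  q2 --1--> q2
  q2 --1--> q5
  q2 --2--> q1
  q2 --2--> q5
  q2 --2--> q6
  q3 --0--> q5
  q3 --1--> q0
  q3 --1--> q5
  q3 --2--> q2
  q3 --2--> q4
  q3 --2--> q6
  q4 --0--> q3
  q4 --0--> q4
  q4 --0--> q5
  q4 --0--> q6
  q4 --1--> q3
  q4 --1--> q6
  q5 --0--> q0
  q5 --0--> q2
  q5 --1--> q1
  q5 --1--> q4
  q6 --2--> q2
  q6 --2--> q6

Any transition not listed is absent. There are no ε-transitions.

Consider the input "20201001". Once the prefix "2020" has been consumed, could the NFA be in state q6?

Yes

Start in {q0}.
Read '2': {q0} → {q3, q4}.
Read '0': {q3, q4} → {q3, q4, q5, q6}.
Read '2': {q3, q4, q5, q6} → {q2, q4, q6}.
Read '0': {q2, q4, q6} → {q1, q3, q4, q5, q6}.
State q6 is in {q1, q3, q4, q5, q6}.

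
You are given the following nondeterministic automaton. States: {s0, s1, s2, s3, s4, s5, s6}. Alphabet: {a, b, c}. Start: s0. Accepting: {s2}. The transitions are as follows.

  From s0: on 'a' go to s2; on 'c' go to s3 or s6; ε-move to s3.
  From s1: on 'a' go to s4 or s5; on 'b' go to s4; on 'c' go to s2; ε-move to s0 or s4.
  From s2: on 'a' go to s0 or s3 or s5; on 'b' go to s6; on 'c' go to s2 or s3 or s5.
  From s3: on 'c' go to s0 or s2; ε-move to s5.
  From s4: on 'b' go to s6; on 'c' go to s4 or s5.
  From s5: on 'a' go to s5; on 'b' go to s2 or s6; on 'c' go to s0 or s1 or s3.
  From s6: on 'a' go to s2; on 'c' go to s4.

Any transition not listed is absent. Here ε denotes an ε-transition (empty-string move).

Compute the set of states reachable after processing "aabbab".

{s6}

Start: ε-closure({s0}) = {s0, s3, s5}.
Read 'a': s0→{s2}, s3→∅, s5→{s5}; now {s2, s5}.
Read 'a': s2→{s0, s3, s5}, s5→{s5}; now {s0, s3, s5}.
Read 'b': s0→∅, s3→∅, s5→{s2, s6}; now {s2, s6}.
Read 'b': s2→{s6}, s6→∅; now {s6}.
Read 'a': s6→{s2}; now {s2}.
Read 'b': s2→{s6}; now {s6}.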